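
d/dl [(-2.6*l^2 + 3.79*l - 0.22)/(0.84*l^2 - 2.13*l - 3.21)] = (2.3544*l^2 + 17.0616*l - 12.6345)/(0.7056*l^4 - 3.5784*l^3 - 0.8559*l^2 + 13.6746*l + 10.3041)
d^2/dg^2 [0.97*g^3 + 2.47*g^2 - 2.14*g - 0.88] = 5.82*g + 4.94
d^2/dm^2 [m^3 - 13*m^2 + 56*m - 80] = 6*m - 26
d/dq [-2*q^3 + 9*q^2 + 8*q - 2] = -6*q^2 + 18*q + 8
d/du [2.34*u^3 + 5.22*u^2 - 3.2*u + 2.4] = 7.02*u^2 + 10.44*u - 3.2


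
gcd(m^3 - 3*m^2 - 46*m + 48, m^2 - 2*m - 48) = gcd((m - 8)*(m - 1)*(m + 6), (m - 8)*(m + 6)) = m^2 - 2*m - 48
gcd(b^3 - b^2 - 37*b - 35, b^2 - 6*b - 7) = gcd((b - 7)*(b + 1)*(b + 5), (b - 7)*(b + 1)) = b^2 - 6*b - 7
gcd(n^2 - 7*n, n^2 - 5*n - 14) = n - 7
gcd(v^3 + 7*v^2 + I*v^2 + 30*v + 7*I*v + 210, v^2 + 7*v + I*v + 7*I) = v + 7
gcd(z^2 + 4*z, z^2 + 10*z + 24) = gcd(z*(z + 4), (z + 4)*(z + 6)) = z + 4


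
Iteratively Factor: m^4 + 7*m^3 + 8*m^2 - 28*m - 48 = (m - 2)*(m^3 + 9*m^2 + 26*m + 24) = (m - 2)*(m + 3)*(m^2 + 6*m + 8) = (m - 2)*(m + 2)*(m + 3)*(m + 4)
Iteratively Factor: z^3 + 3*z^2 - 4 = (z - 1)*(z^2 + 4*z + 4) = (z - 1)*(z + 2)*(z + 2)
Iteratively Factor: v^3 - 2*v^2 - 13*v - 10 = (v - 5)*(v^2 + 3*v + 2) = (v - 5)*(v + 1)*(v + 2)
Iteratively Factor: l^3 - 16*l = (l + 4)*(l^2 - 4*l) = (l - 4)*(l + 4)*(l)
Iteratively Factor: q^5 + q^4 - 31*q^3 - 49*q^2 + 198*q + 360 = (q - 3)*(q^4 + 4*q^3 - 19*q^2 - 106*q - 120) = (q - 3)*(q + 4)*(q^3 - 19*q - 30) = (q - 3)*(q + 3)*(q + 4)*(q^2 - 3*q - 10) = (q - 3)*(q + 2)*(q + 3)*(q + 4)*(q - 5)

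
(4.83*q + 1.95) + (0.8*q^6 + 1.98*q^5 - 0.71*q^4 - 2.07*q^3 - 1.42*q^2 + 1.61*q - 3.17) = 0.8*q^6 + 1.98*q^5 - 0.71*q^4 - 2.07*q^3 - 1.42*q^2 + 6.44*q - 1.22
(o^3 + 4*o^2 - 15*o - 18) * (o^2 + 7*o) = o^5 + 11*o^4 + 13*o^3 - 123*o^2 - 126*o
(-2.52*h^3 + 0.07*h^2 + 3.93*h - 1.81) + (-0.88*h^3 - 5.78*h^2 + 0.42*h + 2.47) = -3.4*h^3 - 5.71*h^2 + 4.35*h + 0.66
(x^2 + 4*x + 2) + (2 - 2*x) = x^2 + 2*x + 4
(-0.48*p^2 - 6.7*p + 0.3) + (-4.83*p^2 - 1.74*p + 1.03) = -5.31*p^2 - 8.44*p + 1.33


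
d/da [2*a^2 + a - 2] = 4*a + 1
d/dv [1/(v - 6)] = -1/(v - 6)^2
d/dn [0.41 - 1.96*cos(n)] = 1.96*sin(n)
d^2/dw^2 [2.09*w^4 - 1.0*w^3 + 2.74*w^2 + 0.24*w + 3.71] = 25.08*w^2 - 6.0*w + 5.48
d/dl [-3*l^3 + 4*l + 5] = 4 - 9*l^2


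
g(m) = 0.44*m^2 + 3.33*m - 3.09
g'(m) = 0.88*m + 3.33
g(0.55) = -1.13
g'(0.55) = 3.81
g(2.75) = 9.40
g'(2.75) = 5.75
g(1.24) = 1.72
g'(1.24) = 4.42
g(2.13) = 6.00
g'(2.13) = 5.20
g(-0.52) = -4.70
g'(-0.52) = 2.87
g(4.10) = 17.96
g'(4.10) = 6.94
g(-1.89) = -7.81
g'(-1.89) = 1.67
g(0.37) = -1.80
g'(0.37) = 3.66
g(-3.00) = -9.12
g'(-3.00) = 0.69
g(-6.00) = -7.23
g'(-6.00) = -1.95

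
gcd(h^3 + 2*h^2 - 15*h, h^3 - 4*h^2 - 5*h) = h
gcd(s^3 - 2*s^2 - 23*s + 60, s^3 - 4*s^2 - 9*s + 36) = s^2 - 7*s + 12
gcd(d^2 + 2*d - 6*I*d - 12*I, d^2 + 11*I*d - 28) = 1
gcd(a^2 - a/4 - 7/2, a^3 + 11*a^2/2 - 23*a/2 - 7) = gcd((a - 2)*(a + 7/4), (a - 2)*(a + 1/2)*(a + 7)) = a - 2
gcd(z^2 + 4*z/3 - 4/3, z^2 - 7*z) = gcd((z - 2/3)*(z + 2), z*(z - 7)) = 1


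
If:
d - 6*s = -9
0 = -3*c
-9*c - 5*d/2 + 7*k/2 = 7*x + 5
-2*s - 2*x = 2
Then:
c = 0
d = -6*x - 15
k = -16*x/7 - 65/7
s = -x - 1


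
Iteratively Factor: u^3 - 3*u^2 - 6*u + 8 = (u - 4)*(u^2 + u - 2) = (u - 4)*(u - 1)*(u + 2)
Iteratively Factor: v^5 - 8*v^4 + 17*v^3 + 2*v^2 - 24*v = (v - 4)*(v^4 - 4*v^3 + v^2 + 6*v) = (v - 4)*(v - 3)*(v^3 - v^2 - 2*v) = v*(v - 4)*(v - 3)*(v^2 - v - 2) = v*(v - 4)*(v - 3)*(v + 1)*(v - 2)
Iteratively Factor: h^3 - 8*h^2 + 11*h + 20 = (h - 4)*(h^2 - 4*h - 5) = (h - 4)*(h + 1)*(h - 5)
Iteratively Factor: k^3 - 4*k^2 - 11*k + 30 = (k + 3)*(k^2 - 7*k + 10) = (k - 5)*(k + 3)*(k - 2)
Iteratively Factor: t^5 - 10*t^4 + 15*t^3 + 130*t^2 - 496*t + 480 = (t - 2)*(t^4 - 8*t^3 - t^2 + 128*t - 240) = (t - 4)*(t - 2)*(t^3 - 4*t^2 - 17*t + 60) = (t - 4)*(t - 3)*(t - 2)*(t^2 - t - 20) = (t - 5)*(t - 4)*(t - 3)*(t - 2)*(t + 4)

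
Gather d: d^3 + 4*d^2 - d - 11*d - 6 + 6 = d^3 + 4*d^2 - 12*d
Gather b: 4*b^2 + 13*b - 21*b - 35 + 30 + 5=4*b^2 - 8*b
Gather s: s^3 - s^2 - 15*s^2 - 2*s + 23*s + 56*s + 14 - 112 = s^3 - 16*s^2 + 77*s - 98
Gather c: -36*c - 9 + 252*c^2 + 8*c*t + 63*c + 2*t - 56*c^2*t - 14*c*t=c^2*(252 - 56*t) + c*(27 - 6*t) + 2*t - 9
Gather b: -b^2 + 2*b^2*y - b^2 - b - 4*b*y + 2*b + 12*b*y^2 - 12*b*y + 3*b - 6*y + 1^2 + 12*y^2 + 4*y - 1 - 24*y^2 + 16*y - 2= b^2*(2*y - 2) + b*(12*y^2 - 16*y + 4) - 12*y^2 + 14*y - 2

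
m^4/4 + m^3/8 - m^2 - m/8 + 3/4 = (m/4 + 1/2)*(m - 3/2)*(m - 1)*(m + 1)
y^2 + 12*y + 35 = (y + 5)*(y + 7)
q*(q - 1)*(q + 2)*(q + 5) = q^4 + 6*q^3 + 3*q^2 - 10*q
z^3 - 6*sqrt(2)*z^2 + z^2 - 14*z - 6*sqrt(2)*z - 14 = (z + 1)*(z - 7*sqrt(2))*(z + sqrt(2))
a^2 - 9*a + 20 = (a - 5)*(a - 4)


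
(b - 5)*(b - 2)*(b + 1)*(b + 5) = b^4 - b^3 - 27*b^2 + 25*b + 50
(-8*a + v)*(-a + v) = 8*a^2 - 9*a*v + v^2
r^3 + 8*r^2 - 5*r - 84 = (r - 3)*(r + 4)*(r + 7)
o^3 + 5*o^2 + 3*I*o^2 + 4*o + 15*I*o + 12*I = (o + 1)*(o + 4)*(o + 3*I)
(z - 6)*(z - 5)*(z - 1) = z^3 - 12*z^2 + 41*z - 30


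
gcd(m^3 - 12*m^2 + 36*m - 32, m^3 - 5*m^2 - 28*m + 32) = m - 8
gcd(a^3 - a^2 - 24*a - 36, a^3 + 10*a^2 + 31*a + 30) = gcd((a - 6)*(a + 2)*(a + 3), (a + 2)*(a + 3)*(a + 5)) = a^2 + 5*a + 6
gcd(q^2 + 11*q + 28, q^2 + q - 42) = q + 7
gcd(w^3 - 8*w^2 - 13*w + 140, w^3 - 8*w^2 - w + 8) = 1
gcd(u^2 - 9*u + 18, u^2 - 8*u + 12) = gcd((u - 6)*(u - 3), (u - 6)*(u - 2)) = u - 6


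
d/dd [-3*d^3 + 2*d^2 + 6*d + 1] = -9*d^2 + 4*d + 6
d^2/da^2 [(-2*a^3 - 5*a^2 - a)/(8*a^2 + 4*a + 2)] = 3*(8*a^3 + 16*a^2 + 2*a - 1)/(64*a^6 + 96*a^5 + 96*a^4 + 56*a^3 + 24*a^2 + 6*a + 1)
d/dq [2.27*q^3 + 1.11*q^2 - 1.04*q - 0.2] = 6.81*q^2 + 2.22*q - 1.04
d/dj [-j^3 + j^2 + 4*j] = -3*j^2 + 2*j + 4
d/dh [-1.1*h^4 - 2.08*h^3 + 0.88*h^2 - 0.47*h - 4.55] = -4.4*h^3 - 6.24*h^2 + 1.76*h - 0.47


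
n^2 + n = n*(n + 1)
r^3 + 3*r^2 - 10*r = r*(r - 2)*(r + 5)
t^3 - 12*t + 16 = (t - 2)^2*(t + 4)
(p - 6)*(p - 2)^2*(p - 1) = p^4 - 11*p^3 + 38*p^2 - 52*p + 24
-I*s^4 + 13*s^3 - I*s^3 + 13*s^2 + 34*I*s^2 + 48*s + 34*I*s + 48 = (s - I)*(s + 6*I)*(s + 8*I)*(-I*s - I)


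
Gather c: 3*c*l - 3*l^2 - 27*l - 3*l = 3*c*l - 3*l^2 - 30*l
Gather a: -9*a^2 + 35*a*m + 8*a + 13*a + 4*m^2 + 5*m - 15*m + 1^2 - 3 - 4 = -9*a^2 + a*(35*m + 21) + 4*m^2 - 10*m - 6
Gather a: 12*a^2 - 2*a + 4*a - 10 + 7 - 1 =12*a^2 + 2*a - 4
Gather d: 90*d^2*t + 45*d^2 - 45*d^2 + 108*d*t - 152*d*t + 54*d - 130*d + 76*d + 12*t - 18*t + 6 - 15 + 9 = 90*d^2*t - 44*d*t - 6*t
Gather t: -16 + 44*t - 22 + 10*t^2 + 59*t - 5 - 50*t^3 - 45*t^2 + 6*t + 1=-50*t^3 - 35*t^2 + 109*t - 42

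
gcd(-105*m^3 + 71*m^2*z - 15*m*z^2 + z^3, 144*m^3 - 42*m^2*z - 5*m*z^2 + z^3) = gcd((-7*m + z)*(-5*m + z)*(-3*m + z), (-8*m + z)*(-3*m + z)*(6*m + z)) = -3*m + z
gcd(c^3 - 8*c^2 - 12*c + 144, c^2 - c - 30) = c - 6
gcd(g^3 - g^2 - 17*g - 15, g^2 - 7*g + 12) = 1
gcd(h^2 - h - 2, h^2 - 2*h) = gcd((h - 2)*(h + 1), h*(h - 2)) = h - 2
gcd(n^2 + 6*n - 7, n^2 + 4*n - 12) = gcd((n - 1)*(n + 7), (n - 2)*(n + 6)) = 1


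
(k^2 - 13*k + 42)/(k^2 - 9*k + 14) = (k - 6)/(k - 2)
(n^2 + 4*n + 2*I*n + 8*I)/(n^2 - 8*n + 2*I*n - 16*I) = (n + 4)/(n - 8)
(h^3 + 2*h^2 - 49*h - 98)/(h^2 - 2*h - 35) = (h^2 + 9*h + 14)/(h + 5)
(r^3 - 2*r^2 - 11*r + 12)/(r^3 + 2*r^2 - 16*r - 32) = (r^2 + 2*r - 3)/(r^2 + 6*r + 8)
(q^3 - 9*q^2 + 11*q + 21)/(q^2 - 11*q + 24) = (q^2 - 6*q - 7)/(q - 8)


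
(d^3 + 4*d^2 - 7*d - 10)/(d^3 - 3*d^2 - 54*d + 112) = (d^2 + 6*d + 5)/(d^2 - d - 56)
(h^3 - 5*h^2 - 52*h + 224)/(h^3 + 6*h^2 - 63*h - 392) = (h - 4)/(h + 7)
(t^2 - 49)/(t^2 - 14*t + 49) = (t + 7)/(t - 7)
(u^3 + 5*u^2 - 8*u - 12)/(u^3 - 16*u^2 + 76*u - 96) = (u^2 + 7*u + 6)/(u^2 - 14*u + 48)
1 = 1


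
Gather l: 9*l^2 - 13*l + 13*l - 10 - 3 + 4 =9*l^2 - 9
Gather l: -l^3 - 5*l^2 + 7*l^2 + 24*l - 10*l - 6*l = -l^3 + 2*l^2 + 8*l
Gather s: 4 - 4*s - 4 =-4*s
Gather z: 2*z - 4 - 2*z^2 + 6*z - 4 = -2*z^2 + 8*z - 8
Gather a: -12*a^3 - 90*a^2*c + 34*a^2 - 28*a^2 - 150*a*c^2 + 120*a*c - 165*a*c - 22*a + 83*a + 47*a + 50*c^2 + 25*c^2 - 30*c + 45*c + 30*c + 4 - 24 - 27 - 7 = -12*a^3 + a^2*(6 - 90*c) + a*(-150*c^2 - 45*c + 108) + 75*c^2 + 45*c - 54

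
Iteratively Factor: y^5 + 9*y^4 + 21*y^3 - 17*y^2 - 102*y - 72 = (y + 4)*(y^4 + 5*y^3 + y^2 - 21*y - 18) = (y + 1)*(y + 4)*(y^3 + 4*y^2 - 3*y - 18) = (y - 2)*(y + 1)*(y + 4)*(y^2 + 6*y + 9) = (y - 2)*(y + 1)*(y + 3)*(y + 4)*(y + 3)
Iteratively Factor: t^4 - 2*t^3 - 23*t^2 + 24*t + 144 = (t + 3)*(t^3 - 5*t^2 - 8*t + 48) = (t - 4)*(t + 3)*(t^2 - t - 12) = (t - 4)^2*(t + 3)*(t + 3)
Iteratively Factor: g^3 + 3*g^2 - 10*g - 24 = (g + 4)*(g^2 - g - 6) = (g - 3)*(g + 4)*(g + 2)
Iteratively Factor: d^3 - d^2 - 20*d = (d)*(d^2 - d - 20) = d*(d + 4)*(d - 5)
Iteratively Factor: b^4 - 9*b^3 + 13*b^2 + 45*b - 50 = (b + 2)*(b^3 - 11*b^2 + 35*b - 25) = (b - 5)*(b + 2)*(b^2 - 6*b + 5) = (b - 5)^2*(b + 2)*(b - 1)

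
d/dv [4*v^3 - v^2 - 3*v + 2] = 12*v^2 - 2*v - 3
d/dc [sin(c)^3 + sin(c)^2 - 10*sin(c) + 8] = (3*sin(c)^2 + 2*sin(c) - 10)*cos(c)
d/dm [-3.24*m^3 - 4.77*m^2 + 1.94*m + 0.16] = -9.72*m^2 - 9.54*m + 1.94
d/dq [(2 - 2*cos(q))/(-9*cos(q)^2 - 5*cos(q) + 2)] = 2*(-9*sin(q)^2 - 18*cos(q) + 6)*sin(q)/(9*cos(q)^2 + 5*cos(q) - 2)^2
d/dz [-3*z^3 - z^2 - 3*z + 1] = -9*z^2 - 2*z - 3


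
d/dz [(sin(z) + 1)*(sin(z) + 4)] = (2*sin(z) + 5)*cos(z)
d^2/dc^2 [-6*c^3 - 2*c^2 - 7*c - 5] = -36*c - 4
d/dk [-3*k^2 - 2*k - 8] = -6*k - 2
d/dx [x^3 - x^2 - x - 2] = 3*x^2 - 2*x - 1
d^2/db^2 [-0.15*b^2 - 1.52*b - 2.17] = -0.300000000000000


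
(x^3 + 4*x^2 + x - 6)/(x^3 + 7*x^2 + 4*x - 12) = (x + 3)/(x + 6)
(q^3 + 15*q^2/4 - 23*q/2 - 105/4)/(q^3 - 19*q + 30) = (q + 7/4)/(q - 2)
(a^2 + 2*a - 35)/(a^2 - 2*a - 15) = (a + 7)/(a + 3)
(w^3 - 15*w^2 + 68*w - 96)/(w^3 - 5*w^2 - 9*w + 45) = (w^2 - 12*w + 32)/(w^2 - 2*w - 15)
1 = 1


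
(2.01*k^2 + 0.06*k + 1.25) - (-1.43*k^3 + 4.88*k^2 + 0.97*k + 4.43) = 1.43*k^3 - 2.87*k^2 - 0.91*k - 3.18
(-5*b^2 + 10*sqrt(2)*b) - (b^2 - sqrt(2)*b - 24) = -6*b^2 + 11*sqrt(2)*b + 24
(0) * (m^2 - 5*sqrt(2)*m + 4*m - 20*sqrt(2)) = 0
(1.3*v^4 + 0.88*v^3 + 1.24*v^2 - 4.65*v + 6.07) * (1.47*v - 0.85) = 1.911*v^5 + 0.1886*v^4 + 1.0748*v^3 - 7.8895*v^2 + 12.8754*v - 5.1595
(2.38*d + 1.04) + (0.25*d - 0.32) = 2.63*d + 0.72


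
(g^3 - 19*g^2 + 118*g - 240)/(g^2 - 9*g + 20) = (g^2 - 14*g + 48)/(g - 4)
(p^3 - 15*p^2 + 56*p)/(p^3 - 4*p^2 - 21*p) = (p - 8)/(p + 3)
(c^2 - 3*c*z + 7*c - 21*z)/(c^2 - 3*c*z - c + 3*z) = (c + 7)/(c - 1)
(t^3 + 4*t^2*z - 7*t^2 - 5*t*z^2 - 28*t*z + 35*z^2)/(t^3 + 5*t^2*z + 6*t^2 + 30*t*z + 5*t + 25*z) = (t^2 - t*z - 7*t + 7*z)/(t^2 + 6*t + 5)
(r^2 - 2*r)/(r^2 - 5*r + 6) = r/(r - 3)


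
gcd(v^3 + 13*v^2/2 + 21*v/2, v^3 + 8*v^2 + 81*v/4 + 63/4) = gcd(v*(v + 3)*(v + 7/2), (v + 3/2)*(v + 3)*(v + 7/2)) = v^2 + 13*v/2 + 21/2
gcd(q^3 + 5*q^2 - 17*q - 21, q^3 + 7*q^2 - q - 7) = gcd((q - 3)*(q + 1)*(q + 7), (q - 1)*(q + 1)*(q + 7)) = q^2 + 8*q + 7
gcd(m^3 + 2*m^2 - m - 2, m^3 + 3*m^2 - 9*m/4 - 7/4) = m - 1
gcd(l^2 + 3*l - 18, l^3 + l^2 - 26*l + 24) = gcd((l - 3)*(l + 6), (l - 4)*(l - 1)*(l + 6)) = l + 6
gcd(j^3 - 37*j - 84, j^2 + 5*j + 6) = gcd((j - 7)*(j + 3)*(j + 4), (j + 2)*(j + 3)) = j + 3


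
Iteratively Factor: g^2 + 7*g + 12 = (g + 4)*(g + 3)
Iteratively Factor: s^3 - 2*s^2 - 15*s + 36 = (s - 3)*(s^2 + s - 12) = (s - 3)^2*(s + 4)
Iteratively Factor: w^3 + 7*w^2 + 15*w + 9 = (w + 1)*(w^2 + 6*w + 9) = (w + 1)*(w + 3)*(w + 3)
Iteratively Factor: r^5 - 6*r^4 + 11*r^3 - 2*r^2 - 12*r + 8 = (r - 2)*(r^4 - 4*r^3 + 3*r^2 + 4*r - 4) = (r - 2)*(r + 1)*(r^3 - 5*r^2 + 8*r - 4) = (r - 2)^2*(r + 1)*(r^2 - 3*r + 2) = (r - 2)^2*(r - 1)*(r + 1)*(r - 2)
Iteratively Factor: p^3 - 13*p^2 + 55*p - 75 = (p - 5)*(p^2 - 8*p + 15) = (p - 5)^2*(p - 3)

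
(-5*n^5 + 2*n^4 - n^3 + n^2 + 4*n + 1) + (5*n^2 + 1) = -5*n^5 + 2*n^4 - n^3 + 6*n^2 + 4*n + 2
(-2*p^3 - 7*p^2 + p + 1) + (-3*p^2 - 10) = -2*p^3 - 10*p^2 + p - 9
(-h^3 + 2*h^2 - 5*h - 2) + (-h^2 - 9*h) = -h^3 + h^2 - 14*h - 2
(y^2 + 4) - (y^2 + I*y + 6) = -I*y - 2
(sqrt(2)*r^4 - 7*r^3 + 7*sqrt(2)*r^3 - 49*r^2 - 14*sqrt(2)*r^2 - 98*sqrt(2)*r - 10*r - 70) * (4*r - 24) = 4*sqrt(2)*r^5 - 28*r^4 + 4*sqrt(2)*r^4 - 224*sqrt(2)*r^3 - 28*r^3 - 56*sqrt(2)*r^2 + 1136*r^2 - 40*r + 2352*sqrt(2)*r + 1680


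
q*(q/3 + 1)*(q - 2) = q^3/3 + q^2/3 - 2*q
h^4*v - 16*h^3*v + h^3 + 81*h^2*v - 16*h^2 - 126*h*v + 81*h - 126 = (h - 7)*(h - 6)*(h - 3)*(h*v + 1)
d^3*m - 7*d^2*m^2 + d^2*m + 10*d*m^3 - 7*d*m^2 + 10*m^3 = (d - 5*m)*(d - 2*m)*(d*m + m)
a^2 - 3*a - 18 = (a - 6)*(a + 3)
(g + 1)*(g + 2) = g^2 + 3*g + 2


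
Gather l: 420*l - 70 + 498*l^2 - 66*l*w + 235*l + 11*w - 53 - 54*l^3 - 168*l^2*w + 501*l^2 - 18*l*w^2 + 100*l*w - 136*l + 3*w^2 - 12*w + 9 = -54*l^3 + l^2*(999 - 168*w) + l*(-18*w^2 + 34*w + 519) + 3*w^2 - w - 114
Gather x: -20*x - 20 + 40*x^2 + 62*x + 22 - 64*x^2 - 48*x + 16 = -24*x^2 - 6*x + 18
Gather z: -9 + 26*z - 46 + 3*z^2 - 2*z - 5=3*z^2 + 24*z - 60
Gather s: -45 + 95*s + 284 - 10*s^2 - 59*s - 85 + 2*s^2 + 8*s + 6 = -8*s^2 + 44*s + 160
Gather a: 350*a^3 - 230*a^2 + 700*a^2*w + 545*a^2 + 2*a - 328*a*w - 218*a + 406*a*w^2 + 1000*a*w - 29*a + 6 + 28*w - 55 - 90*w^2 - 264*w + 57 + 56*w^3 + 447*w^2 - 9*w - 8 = 350*a^3 + a^2*(700*w + 315) + a*(406*w^2 + 672*w - 245) + 56*w^3 + 357*w^2 - 245*w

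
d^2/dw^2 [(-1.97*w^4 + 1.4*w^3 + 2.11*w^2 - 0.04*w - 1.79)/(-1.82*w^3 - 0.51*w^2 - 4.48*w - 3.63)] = (-1.4210854715202e-14*w^8 + 2.1316282072803e-14*w^7 - 42.479758*w^6 + 18.2015400000001*w^5 + 544.70307*w^4 + 692.330356*w^3 + 285.527184*w^2 - 157.546404*w + 8.31686800000003)/(6.028568*w^9 + 5.067972*w^8 + 45.938802*w^7 + 61.154703*w^6 + 133.296324*w^5 + 211.125609*w^4 + 211.62421*w^3 + 238.727313*w^2 + 177.097536*w + 47.832147)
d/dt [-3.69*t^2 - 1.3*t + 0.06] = -7.38*t - 1.3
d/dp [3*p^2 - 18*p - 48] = 6*p - 18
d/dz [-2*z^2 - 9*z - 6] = -4*z - 9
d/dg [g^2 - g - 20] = 2*g - 1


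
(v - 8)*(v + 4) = v^2 - 4*v - 32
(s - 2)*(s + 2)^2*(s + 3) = s^4 + 5*s^3 + 2*s^2 - 20*s - 24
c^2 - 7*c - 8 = (c - 8)*(c + 1)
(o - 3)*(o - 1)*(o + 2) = o^3 - 2*o^2 - 5*o + 6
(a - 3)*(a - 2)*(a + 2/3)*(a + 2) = a^4 - 7*a^3/3 - 6*a^2 + 28*a/3 + 8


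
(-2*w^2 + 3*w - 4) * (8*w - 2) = -16*w^3 + 28*w^2 - 38*w + 8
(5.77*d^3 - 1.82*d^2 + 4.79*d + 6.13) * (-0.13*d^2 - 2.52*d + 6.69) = -0.7501*d^5 - 14.3038*d^4 + 42.565*d^3 - 25.0435*d^2 + 16.5975*d + 41.0097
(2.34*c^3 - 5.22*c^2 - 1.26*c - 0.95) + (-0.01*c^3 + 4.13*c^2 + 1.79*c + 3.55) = 2.33*c^3 - 1.09*c^2 + 0.53*c + 2.6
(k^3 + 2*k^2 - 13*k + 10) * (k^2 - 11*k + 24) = k^5 - 9*k^4 - 11*k^3 + 201*k^2 - 422*k + 240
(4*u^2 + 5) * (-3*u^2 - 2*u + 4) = -12*u^4 - 8*u^3 + u^2 - 10*u + 20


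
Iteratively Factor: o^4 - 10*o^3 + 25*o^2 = (o)*(o^3 - 10*o^2 + 25*o) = o*(o - 5)*(o^2 - 5*o) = o^2*(o - 5)*(o - 5)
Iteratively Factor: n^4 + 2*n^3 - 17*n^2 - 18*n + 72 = (n - 3)*(n^3 + 5*n^2 - 2*n - 24) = (n - 3)*(n - 2)*(n^2 + 7*n + 12) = (n - 3)*(n - 2)*(n + 3)*(n + 4)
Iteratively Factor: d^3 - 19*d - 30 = (d + 3)*(d^2 - 3*d - 10) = (d + 2)*(d + 3)*(d - 5)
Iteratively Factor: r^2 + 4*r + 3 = (r + 1)*(r + 3)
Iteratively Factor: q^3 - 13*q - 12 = (q - 4)*(q^2 + 4*q + 3) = (q - 4)*(q + 1)*(q + 3)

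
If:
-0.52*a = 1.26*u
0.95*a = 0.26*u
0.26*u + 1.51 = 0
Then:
No Solution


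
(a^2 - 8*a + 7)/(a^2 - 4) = (a^2 - 8*a + 7)/(a^2 - 4)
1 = 1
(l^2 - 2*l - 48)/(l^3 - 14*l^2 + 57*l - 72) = (l + 6)/(l^2 - 6*l + 9)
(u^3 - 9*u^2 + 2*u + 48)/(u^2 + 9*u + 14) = (u^2 - 11*u + 24)/(u + 7)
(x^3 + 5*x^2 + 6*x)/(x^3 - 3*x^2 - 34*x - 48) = x/(x - 8)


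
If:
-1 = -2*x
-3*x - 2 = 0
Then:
No Solution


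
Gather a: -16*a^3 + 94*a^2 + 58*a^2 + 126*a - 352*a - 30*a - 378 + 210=-16*a^3 + 152*a^2 - 256*a - 168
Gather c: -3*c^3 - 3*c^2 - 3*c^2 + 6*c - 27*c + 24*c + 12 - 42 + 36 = -3*c^3 - 6*c^2 + 3*c + 6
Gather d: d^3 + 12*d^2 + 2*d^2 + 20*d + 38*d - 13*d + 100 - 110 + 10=d^3 + 14*d^2 + 45*d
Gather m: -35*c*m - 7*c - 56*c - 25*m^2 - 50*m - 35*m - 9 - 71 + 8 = -63*c - 25*m^2 + m*(-35*c - 85) - 72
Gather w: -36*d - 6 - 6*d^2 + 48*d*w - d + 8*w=-6*d^2 - 37*d + w*(48*d + 8) - 6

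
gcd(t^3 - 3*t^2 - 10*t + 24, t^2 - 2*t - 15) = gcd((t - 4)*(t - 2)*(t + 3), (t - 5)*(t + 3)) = t + 3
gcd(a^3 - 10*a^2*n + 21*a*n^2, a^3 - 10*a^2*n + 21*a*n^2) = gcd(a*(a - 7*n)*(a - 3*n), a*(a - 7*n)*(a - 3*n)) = a^3 - 10*a^2*n + 21*a*n^2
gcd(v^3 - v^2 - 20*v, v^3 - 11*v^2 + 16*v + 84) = 1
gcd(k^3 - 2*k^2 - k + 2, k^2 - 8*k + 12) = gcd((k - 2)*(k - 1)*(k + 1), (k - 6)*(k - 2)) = k - 2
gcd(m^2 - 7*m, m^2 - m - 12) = 1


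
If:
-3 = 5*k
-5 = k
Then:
No Solution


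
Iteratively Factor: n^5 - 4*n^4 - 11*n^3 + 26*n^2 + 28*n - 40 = (n - 5)*(n^4 + n^3 - 6*n^2 - 4*n + 8) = (n - 5)*(n + 2)*(n^3 - n^2 - 4*n + 4) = (n - 5)*(n - 1)*(n + 2)*(n^2 - 4) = (n - 5)*(n - 2)*(n - 1)*(n + 2)*(n + 2)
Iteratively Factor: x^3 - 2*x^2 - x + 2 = (x - 2)*(x^2 - 1) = (x - 2)*(x - 1)*(x + 1)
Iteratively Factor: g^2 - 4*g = (g - 4)*(g)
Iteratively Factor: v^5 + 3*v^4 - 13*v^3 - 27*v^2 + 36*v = (v + 3)*(v^4 - 13*v^2 + 12*v) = (v + 3)*(v + 4)*(v^3 - 4*v^2 + 3*v) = (v - 3)*(v + 3)*(v + 4)*(v^2 - v) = v*(v - 3)*(v + 3)*(v + 4)*(v - 1)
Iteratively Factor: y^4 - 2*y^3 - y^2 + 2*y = (y)*(y^3 - 2*y^2 - y + 2) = y*(y + 1)*(y^2 - 3*y + 2) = y*(y - 1)*(y + 1)*(y - 2)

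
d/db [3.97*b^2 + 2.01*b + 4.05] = 7.94*b + 2.01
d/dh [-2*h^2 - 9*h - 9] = -4*h - 9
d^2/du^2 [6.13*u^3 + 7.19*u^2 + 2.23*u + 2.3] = 36.78*u + 14.38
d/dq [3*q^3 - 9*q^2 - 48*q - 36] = 9*q^2 - 18*q - 48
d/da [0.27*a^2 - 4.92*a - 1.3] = 0.54*a - 4.92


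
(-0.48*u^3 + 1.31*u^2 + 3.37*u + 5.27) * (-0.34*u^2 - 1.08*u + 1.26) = 0.1632*u^5 + 0.0729999999999999*u^4 - 3.1654*u^3 - 3.7808*u^2 - 1.4454*u + 6.6402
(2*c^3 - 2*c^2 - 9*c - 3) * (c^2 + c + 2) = 2*c^5 - 7*c^3 - 16*c^2 - 21*c - 6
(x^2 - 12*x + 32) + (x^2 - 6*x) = 2*x^2 - 18*x + 32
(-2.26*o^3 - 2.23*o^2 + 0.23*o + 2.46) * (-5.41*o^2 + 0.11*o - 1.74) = 12.2266*o^5 + 11.8157*o^4 + 2.4428*o^3 - 9.4031*o^2 - 0.1296*o - 4.2804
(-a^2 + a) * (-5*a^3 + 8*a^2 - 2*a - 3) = 5*a^5 - 13*a^4 + 10*a^3 + a^2 - 3*a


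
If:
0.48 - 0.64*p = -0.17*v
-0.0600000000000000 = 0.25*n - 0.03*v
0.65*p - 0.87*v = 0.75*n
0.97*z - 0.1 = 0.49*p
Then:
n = -0.14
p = 0.98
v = 0.85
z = 0.60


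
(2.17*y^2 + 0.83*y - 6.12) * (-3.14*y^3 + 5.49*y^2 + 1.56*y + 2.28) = -6.8138*y^5 + 9.3071*y^4 + 27.1587*y^3 - 27.3564*y^2 - 7.6548*y - 13.9536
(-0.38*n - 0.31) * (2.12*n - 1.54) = -0.8056*n^2 - 0.072*n + 0.4774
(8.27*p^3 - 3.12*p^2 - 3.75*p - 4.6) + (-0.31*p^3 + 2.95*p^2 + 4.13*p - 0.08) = 7.96*p^3 - 0.17*p^2 + 0.38*p - 4.68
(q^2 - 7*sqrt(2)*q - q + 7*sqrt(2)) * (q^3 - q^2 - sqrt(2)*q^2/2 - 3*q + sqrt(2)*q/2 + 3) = q^5 - 15*sqrt(2)*q^4/2 - 2*q^4 + 5*q^3 + 15*sqrt(2)*q^3 - 8*q^2 + 27*sqrt(2)*q^2/2 - 42*sqrt(2)*q + 4*q + 21*sqrt(2)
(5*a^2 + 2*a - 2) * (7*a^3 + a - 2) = 35*a^5 + 14*a^4 - 9*a^3 - 8*a^2 - 6*a + 4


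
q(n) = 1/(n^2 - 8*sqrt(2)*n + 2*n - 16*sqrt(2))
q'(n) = (-2*n - 2 + 8*sqrt(2))/(n^2 - 8*sqrt(2)*n + 2*n - 16*sqrt(2))^2 = 2*(-n - 1 + 4*sqrt(2))/(n^2 - 8*sqrt(2)*n + 2*n - 16*sqrt(2))^2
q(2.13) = -0.03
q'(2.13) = 0.00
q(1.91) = -0.03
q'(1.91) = 0.00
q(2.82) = -0.02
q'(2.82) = 0.00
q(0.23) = -0.04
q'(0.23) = 0.01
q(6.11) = -0.02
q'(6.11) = 0.00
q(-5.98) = 0.01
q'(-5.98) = 0.00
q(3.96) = -0.02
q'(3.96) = 0.00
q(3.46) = -0.02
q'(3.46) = 0.00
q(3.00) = -0.02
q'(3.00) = 0.00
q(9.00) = -0.04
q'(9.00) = -0.01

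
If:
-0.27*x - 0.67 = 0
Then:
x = -2.48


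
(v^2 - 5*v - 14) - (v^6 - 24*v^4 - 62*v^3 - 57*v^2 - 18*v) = -v^6 + 24*v^4 + 62*v^3 + 58*v^2 + 13*v - 14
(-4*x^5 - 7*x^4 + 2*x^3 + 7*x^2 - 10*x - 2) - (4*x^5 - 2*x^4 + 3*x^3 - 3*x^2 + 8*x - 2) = -8*x^5 - 5*x^4 - x^3 + 10*x^2 - 18*x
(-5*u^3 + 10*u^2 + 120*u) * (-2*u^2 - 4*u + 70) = 10*u^5 - 630*u^3 + 220*u^2 + 8400*u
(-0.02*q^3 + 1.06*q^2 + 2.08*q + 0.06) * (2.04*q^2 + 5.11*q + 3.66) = -0.0408*q^5 + 2.0602*q^4 + 9.5866*q^3 + 14.6308*q^2 + 7.9194*q + 0.2196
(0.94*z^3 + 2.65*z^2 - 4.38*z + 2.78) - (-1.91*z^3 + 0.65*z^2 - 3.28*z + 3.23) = 2.85*z^3 + 2.0*z^2 - 1.1*z - 0.45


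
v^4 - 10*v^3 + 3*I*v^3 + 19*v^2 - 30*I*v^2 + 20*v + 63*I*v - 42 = (v - 7)*(v - 3)*(v + I)*(v + 2*I)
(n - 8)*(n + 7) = n^2 - n - 56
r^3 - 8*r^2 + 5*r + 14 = (r - 7)*(r - 2)*(r + 1)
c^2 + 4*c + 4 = (c + 2)^2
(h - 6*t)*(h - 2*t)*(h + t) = h^3 - 7*h^2*t + 4*h*t^2 + 12*t^3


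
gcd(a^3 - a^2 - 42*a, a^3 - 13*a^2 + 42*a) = a^2 - 7*a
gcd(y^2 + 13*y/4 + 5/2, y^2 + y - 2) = y + 2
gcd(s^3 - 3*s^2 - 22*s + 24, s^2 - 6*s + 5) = s - 1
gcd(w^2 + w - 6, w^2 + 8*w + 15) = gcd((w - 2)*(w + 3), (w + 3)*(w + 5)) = w + 3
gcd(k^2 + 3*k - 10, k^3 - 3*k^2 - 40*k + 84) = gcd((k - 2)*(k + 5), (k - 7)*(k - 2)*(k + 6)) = k - 2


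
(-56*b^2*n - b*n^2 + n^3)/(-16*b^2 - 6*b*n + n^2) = n*(7*b + n)/(2*b + n)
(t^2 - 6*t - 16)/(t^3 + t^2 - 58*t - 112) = 1/(t + 7)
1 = 1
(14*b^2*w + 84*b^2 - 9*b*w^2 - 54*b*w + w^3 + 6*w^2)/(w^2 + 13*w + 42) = (14*b^2 - 9*b*w + w^2)/(w + 7)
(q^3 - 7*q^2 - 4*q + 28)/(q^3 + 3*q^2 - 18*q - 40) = (q^2 - 9*q + 14)/(q^2 + q - 20)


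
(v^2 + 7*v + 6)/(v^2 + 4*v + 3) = (v + 6)/(v + 3)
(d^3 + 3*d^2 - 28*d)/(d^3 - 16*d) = (d + 7)/(d + 4)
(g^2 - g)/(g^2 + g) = (g - 1)/(g + 1)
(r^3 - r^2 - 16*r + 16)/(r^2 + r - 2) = (r^2 - 16)/(r + 2)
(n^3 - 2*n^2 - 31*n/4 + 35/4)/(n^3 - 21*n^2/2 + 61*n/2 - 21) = (n + 5/2)/(n - 6)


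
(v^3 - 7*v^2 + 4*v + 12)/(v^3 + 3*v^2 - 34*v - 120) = (v^2 - v - 2)/(v^2 + 9*v + 20)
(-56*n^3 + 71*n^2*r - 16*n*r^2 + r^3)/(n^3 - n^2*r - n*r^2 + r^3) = (56*n^2 - 15*n*r + r^2)/(-n^2 + r^2)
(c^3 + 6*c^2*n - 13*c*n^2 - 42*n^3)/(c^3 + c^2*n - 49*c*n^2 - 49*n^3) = (c^2 - c*n - 6*n^2)/(c^2 - 6*c*n - 7*n^2)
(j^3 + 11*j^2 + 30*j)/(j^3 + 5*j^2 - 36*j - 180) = j/(j - 6)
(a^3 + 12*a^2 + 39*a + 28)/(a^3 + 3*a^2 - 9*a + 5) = (a^3 + 12*a^2 + 39*a + 28)/(a^3 + 3*a^2 - 9*a + 5)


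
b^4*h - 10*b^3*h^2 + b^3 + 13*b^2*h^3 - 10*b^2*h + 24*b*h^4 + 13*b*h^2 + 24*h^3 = (b - 8*h)*(b - 3*h)*(b + h)*(b*h + 1)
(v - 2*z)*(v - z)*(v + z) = v^3 - 2*v^2*z - v*z^2 + 2*z^3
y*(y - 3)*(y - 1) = y^3 - 4*y^2 + 3*y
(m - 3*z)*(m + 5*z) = m^2 + 2*m*z - 15*z^2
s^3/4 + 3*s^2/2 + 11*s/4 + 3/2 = (s/4 + 1/2)*(s + 1)*(s + 3)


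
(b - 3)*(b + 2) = b^2 - b - 6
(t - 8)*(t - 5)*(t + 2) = t^3 - 11*t^2 + 14*t + 80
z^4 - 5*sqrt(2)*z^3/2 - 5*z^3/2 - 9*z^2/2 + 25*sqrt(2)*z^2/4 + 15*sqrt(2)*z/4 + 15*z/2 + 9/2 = (z - 3)*(z + 1/2)*(z - 3*sqrt(2))*(z + sqrt(2)/2)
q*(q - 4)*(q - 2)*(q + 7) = q^4 + q^3 - 34*q^2 + 56*q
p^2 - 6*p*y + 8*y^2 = (p - 4*y)*(p - 2*y)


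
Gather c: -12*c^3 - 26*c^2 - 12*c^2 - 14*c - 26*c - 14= -12*c^3 - 38*c^2 - 40*c - 14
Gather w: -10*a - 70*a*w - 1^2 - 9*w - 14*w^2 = -10*a - 14*w^2 + w*(-70*a - 9) - 1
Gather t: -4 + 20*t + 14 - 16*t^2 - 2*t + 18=-16*t^2 + 18*t + 28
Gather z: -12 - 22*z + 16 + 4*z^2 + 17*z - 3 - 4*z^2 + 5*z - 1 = 0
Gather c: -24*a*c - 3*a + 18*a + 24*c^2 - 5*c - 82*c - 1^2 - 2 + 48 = 15*a + 24*c^2 + c*(-24*a - 87) + 45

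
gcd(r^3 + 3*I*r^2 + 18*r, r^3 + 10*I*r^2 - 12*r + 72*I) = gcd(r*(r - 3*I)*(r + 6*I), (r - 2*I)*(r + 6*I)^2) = r + 6*I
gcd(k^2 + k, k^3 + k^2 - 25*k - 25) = k + 1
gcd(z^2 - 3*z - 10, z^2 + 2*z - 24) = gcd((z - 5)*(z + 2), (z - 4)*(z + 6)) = 1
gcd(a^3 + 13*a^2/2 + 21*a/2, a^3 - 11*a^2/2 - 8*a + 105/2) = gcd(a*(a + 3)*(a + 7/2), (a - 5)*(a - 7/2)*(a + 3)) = a + 3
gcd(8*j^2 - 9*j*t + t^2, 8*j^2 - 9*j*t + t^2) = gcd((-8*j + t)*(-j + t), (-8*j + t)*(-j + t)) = 8*j^2 - 9*j*t + t^2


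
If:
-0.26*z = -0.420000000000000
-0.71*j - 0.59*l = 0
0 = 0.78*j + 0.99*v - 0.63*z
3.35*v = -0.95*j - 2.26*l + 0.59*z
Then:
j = 0.56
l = -0.68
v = 0.58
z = 1.62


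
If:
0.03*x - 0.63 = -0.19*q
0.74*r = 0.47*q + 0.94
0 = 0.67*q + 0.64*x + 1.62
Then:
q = 4.45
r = 4.10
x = -7.19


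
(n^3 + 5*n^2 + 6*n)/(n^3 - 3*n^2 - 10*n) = (n + 3)/(n - 5)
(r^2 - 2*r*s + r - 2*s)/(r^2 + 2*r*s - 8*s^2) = (r + 1)/(r + 4*s)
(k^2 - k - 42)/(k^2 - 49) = (k + 6)/(k + 7)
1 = 1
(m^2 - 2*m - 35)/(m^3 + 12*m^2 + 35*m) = (m - 7)/(m*(m + 7))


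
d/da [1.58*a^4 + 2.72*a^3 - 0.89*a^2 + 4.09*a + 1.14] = 6.32*a^3 + 8.16*a^2 - 1.78*a + 4.09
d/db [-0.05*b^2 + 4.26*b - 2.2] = 4.26 - 0.1*b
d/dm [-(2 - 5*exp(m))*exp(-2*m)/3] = (4 - 5*exp(m))*exp(-2*m)/3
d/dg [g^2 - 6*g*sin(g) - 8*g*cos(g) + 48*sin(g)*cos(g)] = 8*g*sin(g) - 6*g*cos(g) + 2*g - 6*sin(g) - 8*cos(g) + 48*cos(2*g)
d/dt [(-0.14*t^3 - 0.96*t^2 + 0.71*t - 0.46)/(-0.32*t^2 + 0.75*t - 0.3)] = (0.0448*t^4 - 0.21*t^3 - 0.3668*t^2 + 0.2816*t + 0.132)/(0.1024*t^4 - 0.48*t^3 + 0.7545*t^2 - 0.45*t + 0.09)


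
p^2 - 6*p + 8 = (p - 4)*(p - 2)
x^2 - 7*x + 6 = (x - 6)*(x - 1)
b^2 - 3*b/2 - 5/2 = (b - 5/2)*(b + 1)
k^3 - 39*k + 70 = (k - 5)*(k - 2)*(k + 7)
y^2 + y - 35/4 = (y - 5/2)*(y + 7/2)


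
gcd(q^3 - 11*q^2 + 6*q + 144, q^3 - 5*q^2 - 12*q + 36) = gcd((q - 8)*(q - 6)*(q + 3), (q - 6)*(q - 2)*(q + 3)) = q^2 - 3*q - 18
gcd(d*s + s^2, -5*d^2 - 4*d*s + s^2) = d + s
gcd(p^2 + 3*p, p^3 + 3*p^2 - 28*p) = p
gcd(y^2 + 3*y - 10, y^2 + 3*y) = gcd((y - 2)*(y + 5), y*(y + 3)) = 1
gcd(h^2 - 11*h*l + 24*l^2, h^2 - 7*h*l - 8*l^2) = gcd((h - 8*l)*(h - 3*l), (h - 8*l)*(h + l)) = h - 8*l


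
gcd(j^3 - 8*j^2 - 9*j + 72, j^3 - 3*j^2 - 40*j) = j - 8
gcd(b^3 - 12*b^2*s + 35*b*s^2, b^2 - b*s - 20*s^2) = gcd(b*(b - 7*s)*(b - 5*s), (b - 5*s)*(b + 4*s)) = -b + 5*s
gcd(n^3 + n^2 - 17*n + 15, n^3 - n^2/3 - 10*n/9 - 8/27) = 1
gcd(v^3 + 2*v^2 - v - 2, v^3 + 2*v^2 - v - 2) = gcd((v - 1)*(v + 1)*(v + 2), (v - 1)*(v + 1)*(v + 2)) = v^3 + 2*v^2 - v - 2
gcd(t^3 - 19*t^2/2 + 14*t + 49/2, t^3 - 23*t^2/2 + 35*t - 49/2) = t^2 - 21*t/2 + 49/2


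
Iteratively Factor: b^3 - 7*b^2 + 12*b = (b - 3)*(b^2 - 4*b) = (b - 4)*(b - 3)*(b)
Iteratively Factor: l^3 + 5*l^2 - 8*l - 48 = (l + 4)*(l^2 + l - 12) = (l - 3)*(l + 4)*(l + 4)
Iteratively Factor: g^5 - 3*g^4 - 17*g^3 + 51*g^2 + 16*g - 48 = (g - 4)*(g^4 + g^3 - 13*g^2 - g + 12) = (g - 4)*(g + 4)*(g^3 - 3*g^2 - g + 3) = (g - 4)*(g + 1)*(g + 4)*(g^2 - 4*g + 3) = (g - 4)*(g - 3)*(g + 1)*(g + 4)*(g - 1)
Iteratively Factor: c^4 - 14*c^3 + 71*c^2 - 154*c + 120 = (c - 2)*(c^3 - 12*c^2 + 47*c - 60) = (c - 3)*(c - 2)*(c^2 - 9*c + 20) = (c - 5)*(c - 3)*(c - 2)*(c - 4)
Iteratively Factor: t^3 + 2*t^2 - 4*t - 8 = (t + 2)*(t^2 - 4) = (t + 2)^2*(t - 2)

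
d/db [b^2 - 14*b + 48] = 2*b - 14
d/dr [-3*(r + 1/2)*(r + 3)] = -6*r - 21/2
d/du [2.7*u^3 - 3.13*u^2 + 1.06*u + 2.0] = 8.1*u^2 - 6.26*u + 1.06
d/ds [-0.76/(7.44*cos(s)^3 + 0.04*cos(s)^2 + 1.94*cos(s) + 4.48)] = (16.9632*sin(s)^2 - 0.0608*cos(s) - 18.4376)*sin(s)/(7.44*cos(s)^3 + 0.04*cos(s)^2 + 1.94*cos(s) + 4.48)^2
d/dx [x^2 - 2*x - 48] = 2*x - 2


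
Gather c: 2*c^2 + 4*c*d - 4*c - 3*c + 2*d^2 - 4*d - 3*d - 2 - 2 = 2*c^2 + c*(4*d - 7) + 2*d^2 - 7*d - 4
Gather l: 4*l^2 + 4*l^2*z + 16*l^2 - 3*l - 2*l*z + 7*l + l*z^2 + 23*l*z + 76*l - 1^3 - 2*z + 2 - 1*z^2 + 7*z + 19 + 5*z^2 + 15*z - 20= l^2*(4*z + 20) + l*(z^2 + 21*z + 80) + 4*z^2 + 20*z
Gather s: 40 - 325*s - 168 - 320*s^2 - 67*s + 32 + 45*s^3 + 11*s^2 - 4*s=45*s^3 - 309*s^2 - 396*s - 96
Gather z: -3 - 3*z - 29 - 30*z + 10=-33*z - 22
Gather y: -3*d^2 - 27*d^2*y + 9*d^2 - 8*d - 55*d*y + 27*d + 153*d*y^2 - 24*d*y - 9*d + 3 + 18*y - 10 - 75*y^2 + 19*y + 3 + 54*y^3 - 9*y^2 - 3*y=6*d^2 + 10*d + 54*y^3 + y^2*(153*d - 84) + y*(-27*d^2 - 79*d + 34) - 4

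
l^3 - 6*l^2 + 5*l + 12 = (l - 4)*(l - 3)*(l + 1)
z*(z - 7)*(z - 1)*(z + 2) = z^4 - 6*z^3 - 9*z^2 + 14*z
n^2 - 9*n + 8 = (n - 8)*(n - 1)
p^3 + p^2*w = p^2*(p + w)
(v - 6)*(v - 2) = v^2 - 8*v + 12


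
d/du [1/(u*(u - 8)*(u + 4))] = (-u*(u - 8) - u*(u + 4) - (u - 8)*(u + 4))/(u^2*(u - 8)^2*(u + 4)^2)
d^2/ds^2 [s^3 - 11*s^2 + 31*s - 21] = 6*s - 22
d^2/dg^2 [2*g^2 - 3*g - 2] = 4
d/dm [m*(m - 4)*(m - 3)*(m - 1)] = 4*m^3 - 24*m^2 + 38*m - 12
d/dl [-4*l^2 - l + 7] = -8*l - 1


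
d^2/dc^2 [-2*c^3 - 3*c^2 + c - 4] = -12*c - 6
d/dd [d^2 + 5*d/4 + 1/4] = 2*d + 5/4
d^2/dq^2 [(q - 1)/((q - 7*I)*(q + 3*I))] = (2*q^3 - 6*q^2 + q*(-126 + 24*I) + 74 + 168*I)/(q^6 - 12*I*q^5 + 15*q^4 - 440*I*q^3 + 315*q^2 - 5292*I*q + 9261)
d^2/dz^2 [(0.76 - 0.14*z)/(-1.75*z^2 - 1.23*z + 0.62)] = ((2.3156 - 1.47*z)*(1.75*z^2 + 1.23*z - 0.62) + (0.14*z - 0.76)*(3.5*z + 1.23)*(7.0*z + 2.46))/(1.75*z^2 + 1.23*z - 0.62)^3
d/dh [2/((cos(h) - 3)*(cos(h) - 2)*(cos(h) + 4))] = 2*(3*cos(h)^2 - 2*cos(h) - 14)*sin(h)/((cos(h) - 3)^2*(cos(h) - 2)^2*(cos(h) + 4)^2)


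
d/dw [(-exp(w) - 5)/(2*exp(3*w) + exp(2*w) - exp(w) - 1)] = ((exp(w) + 5)*(6*exp(2*w) + 2*exp(w) - 1) - 2*exp(3*w) - exp(2*w) + exp(w) + 1)*exp(w)/(2*exp(3*w) + exp(2*w) - exp(w) - 1)^2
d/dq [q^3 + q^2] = q*(3*q + 2)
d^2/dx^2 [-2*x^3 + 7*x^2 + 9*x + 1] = 14 - 12*x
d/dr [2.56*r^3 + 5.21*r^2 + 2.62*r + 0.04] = 7.68*r^2 + 10.42*r + 2.62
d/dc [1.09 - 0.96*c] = -0.960000000000000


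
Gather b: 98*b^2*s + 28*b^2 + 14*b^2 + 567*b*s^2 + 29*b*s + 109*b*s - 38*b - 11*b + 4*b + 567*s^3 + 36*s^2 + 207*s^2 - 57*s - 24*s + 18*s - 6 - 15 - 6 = b^2*(98*s + 42) + b*(567*s^2 + 138*s - 45) + 567*s^3 + 243*s^2 - 63*s - 27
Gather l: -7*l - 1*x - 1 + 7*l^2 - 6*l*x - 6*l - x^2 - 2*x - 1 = 7*l^2 + l*(-6*x - 13) - x^2 - 3*x - 2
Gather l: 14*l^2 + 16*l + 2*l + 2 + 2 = 14*l^2 + 18*l + 4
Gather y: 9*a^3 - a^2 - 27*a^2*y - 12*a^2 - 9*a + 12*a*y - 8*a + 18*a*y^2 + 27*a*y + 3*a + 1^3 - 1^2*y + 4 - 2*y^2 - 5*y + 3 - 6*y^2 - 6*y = 9*a^3 - 13*a^2 - 14*a + y^2*(18*a - 8) + y*(-27*a^2 + 39*a - 12) + 8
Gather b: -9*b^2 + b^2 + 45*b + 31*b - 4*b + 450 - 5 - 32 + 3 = -8*b^2 + 72*b + 416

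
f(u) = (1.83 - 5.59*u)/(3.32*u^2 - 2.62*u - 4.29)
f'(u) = (1.83 - 5.59*u)*(2.62 - 6.64*u)/(3.32*u^2 - 2.62*u - 4.29)^2 - 5.59/(3.32*u^2 - 2.62*u - 4.29) = (18.5588*u^2 - 12.1512*u + 28.7757)/(11.0224*u^4 - 17.3968*u^3 - 21.6212*u^2 + 22.4796*u + 18.4041)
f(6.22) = -0.31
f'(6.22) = 0.06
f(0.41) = 0.10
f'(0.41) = 1.17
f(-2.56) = 0.67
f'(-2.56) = 0.31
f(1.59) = 112.92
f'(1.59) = 14428.00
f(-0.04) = -0.49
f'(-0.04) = 1.68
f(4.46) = -0.46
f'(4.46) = 0.14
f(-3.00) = 0.56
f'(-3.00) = 0.21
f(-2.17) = 0.82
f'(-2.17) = 0.49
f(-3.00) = 0.56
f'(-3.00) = 0.21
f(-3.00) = 0.56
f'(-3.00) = 0.21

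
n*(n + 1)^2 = n^3 + 2*n^2 + n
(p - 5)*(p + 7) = p^2 + 2*p - 35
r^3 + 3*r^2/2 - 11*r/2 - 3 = (r - 2)*(r + 1/2)*(r + 3)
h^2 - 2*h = h*(h - 2)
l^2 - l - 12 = (l - 4)*(l + 3)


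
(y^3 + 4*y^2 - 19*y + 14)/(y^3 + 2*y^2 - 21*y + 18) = (y^2 + 5*y - 14)/(y^2 + 3*y - 18)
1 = 1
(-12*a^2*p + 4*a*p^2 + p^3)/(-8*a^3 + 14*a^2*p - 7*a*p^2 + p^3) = p*(6*a + p)/(4*a^2 - 5*a*p + p^2)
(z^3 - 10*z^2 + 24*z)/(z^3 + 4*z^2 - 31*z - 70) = z*(z^2 - 10*z + 24)/(z^3 + 4*z^2 - 31*z - 70)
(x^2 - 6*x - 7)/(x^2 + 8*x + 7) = (x - 7)/(x + 7)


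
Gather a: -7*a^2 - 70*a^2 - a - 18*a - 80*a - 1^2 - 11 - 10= -77*a^2 - 99*a - 22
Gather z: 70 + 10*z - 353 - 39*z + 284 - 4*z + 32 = 33 - 33*z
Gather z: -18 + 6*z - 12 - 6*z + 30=0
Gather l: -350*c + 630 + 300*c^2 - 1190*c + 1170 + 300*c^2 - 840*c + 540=600*c^2 - 2380*c + 2340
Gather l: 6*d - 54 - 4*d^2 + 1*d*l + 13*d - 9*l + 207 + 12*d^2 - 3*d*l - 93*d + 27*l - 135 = 8*d^2 - 74*d + l*(18 - 2*d) + 18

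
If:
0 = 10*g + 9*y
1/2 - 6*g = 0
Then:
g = 1/12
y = -5/54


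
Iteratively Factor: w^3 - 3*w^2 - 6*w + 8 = (w - 1)*(w^2 - 2*w - 8) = (w - 1)*(w + 2)*(w - 4)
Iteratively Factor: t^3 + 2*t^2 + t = (t + 1)*(t^2 + t) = t*(t + 1)*(t + 1)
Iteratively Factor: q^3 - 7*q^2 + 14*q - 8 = (q - 1)*(q^2 - 6*q + 8) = (q - 2)*(q - 1)*(q - 4)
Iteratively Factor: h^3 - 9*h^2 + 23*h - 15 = (h - 3)*(h^2 - 6*h + 5) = (h - 3)*(h - 1)*(h - 5)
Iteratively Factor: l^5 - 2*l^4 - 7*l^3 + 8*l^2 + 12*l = (l)*(l^4 - 2*l^3 - 7*l^2 + 8*l + 12) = l*(l + 2)*(l^3 - 4*l^2 + l + 6) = l*(l - 3)*(l + 2)*(l^2 - l - 2) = l*(l - 3)*(l + 1)*(l + 2)*(l - 2)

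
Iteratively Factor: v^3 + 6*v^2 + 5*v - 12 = (v + 4)*(v^2 + 2*v - 3) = (v - 1)*(v + 4)*(v + 3)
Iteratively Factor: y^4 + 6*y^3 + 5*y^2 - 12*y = (y - 1)*(y^3 + 7*y^2 + 12*y) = y*(y - 1)*(y^2 + 7*y + 12) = y*(y - 1)*(y + 4)*(y + 3)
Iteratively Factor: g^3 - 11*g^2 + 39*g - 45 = (g - 5)*(g^2 - 6*g + 9) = (g - 5)*(g - 3)*(g - 3)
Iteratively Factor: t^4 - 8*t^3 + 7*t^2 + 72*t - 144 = (t - 4)*(t^3 - 4*t^2 - 9*t + 36) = (t - 4)^2*(t^2 - 9) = (t - 4)^2*(t - 3)*(t + 3)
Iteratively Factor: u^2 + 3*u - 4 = (u - 1)*(u + 4)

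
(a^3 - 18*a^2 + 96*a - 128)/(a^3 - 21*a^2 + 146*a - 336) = (a^2 - 10*a + 16)/(a^2 - 13*a + 42)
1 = 1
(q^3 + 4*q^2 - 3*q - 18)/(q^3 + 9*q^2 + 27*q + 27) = (q - 2)/(q + 3)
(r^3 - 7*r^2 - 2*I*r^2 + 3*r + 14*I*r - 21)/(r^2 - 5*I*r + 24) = (r^3 - r^2*(7 + 2*I) + r*(3 + 14*I) - 21)/(r^2 - 5*I*r + 24)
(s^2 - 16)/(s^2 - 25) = (s^2 - 16)/(s^2 - 25)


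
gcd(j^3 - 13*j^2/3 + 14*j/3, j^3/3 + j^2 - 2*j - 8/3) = j - 2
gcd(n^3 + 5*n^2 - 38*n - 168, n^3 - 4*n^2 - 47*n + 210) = n^2 + n - 42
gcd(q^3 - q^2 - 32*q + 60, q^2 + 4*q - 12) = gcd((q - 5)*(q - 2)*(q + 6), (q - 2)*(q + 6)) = q^2 + 4*q - 12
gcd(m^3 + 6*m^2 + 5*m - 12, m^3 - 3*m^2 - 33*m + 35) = m - 1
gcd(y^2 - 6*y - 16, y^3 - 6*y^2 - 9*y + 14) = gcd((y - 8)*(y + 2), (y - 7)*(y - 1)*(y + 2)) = y + 2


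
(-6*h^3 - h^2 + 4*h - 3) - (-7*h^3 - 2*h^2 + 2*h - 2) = h^3 + h^2 + 2*h - 1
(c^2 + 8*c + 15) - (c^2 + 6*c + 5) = 2*c + 10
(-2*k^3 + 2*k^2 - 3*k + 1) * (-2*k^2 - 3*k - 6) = 4*k^5 + 2*k^4 + 12*k^3 - 5*k^2 + 15*k - 6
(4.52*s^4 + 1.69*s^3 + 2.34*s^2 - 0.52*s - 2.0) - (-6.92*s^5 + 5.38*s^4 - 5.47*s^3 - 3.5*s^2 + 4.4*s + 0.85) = 6.92*s^5 - 0.86*s^4 + 7.16*s^3 + 5.84*s^2 - 4.92*s - 2.85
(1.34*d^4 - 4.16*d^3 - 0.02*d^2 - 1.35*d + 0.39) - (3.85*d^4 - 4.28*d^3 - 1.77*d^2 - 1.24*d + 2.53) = -2.51*d^4 + 0.12*d^3 + 1.75*d^2 - 0.11*d - 2.14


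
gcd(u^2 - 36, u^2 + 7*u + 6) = u + 6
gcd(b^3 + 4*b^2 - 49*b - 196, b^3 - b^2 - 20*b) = b + 4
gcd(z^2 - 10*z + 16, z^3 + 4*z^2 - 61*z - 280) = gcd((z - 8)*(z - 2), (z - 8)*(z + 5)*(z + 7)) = z - 8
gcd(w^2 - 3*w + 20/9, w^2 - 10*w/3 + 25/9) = w - 5/3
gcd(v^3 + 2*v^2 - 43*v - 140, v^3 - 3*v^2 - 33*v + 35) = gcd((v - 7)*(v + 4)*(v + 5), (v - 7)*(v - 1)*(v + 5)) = v^2 - 2*v - 35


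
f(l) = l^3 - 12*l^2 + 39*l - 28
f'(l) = 3*l^2 - 24*l + 39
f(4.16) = -1.44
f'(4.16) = -8.92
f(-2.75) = -246.80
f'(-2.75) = 127.69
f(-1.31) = -101.93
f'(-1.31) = 75.59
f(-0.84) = -69.82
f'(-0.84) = 61.28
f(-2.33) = -196.67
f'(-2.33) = 111.21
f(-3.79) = -402.62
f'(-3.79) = 173.05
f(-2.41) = -205.68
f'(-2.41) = 114.26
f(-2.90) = -266.41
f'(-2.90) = 133.83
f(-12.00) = -3952.00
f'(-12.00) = 759.00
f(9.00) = 80.00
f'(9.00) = 66.00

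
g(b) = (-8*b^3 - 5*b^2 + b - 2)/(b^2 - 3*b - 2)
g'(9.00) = -4.54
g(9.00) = -119.81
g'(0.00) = -2.00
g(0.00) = 1.00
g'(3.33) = 1906.66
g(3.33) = 387.88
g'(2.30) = 56.42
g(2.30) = 34.21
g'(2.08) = 38.68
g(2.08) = 23.90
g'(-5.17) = -6.68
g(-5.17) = 23.97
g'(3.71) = 4650.59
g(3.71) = -750.09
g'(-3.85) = -6.19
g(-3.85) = 15.45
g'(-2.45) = -5.34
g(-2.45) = 7.33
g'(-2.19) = -5.15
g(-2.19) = 5.96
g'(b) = (3 - 2*b)*(-8*b^3 - 5*b^2 + b - 2)/(b^2 - 3*b - 2)^2 + (-24*b^2 - 10*b + 1)/(b^2 - 3*b - 2)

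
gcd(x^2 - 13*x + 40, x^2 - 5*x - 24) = x - 8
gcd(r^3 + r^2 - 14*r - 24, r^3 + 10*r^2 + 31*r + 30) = r^2 + 5*r + 6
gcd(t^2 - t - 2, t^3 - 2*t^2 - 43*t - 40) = t + 1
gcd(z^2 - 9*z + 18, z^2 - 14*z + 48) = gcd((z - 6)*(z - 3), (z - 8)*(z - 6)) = z - 6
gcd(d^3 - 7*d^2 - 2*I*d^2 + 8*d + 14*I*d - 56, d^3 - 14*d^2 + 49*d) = d - 7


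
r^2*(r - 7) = r^3 - 7*r^2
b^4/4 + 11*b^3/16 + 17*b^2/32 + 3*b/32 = b*(b/4 + 1/4)*(b + 1/4)*(b + 3/2)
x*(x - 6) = x^2 - 6*x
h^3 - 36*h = h*(h - 6)*(h + 6)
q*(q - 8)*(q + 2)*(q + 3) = q^4 - 3*q^3 - 34*q^2 - 48*q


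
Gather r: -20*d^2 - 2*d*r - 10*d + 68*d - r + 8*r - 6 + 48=-20*d^2 + 58*d + r*(7 - 2*d) + 42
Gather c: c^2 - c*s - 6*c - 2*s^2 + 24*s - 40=c^2 + c*(-s - 6) - 2*s^2 + 24*s - 40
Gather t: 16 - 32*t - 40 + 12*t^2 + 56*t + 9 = 12*t^2 + 24*t - 15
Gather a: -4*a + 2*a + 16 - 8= 8 - 2*a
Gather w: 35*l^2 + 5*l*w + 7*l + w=35*l^2 + 7*l + w*(5*l + 1)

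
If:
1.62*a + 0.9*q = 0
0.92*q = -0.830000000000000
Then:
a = 0.50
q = -0.90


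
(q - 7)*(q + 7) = q^2 - 49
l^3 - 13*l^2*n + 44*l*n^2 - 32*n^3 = (l - 8*n)*(l - 4*n)*(l - n)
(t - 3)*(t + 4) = t^2 + t - 12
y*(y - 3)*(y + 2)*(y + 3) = y^4 + 2*y^3 - 9*y^2 - 18*y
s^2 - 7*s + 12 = (s - 4)*(s - 3)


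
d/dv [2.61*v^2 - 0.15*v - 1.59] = 5.22*v - 0.15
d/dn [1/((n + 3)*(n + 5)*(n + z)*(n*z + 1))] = (-z*(n + 3)*(n + 5)*(n + z) - (n + 3)*(n + 5)*(n*z + 1) - (n + 3)*(n + z)*(n*z + 1) - (n + 5)*(n + z)*(n*z + 1))/((n + 3)^2*(n + 5)^2*(n + z)^2*(n*z + 1)^2)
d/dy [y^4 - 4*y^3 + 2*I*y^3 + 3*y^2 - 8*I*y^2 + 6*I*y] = 4*y^3 + y^2*(-12 + 6*I) + y*(6 - 16*I) + 6*I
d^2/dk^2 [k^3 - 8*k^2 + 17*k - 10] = 6*k - 16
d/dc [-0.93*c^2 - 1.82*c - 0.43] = -1.86*c - 1.82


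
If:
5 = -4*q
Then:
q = -5/4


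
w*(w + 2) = w^2 + 2*w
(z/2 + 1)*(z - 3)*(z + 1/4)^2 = z^4/2 - z^3/4 - 103*z^2/32 - 49*z/32 - 3/16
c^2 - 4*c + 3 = (c - 3)*(c - 1)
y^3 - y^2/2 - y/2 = y*(y - 1)*(y + 1/2)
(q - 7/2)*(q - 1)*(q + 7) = q^3 + 5*q^2/2 - 28*q + 49/2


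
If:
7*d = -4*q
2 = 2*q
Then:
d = -4/7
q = 1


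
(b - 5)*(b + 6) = b^2 + b - 30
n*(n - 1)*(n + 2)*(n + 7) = n^4 + 8*n^3 + 5*n^2 - 14*n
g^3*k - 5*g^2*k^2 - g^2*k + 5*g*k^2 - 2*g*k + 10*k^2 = (g - 2)*(g - 5*k)*(g*k + k)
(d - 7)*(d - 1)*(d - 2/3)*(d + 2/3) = d^4 - 8*d^3 + 59*d^2/9 + 32*d/9 - 28/9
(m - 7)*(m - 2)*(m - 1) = m^3 - 10*m^2 + 23*m - 14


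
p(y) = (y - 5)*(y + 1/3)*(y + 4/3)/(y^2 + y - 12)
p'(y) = (-2*y - 1)*(y - 5)*(y + 1/3)*(y + 4/3)/(y^2 + y - 12)^2 + (y - 5)*(y + 1/3)/(y^2 + y - 12) + (y - 5)*(y + 4/3)/(y^2 + y - 12) + (y + 1/3)*(y + 4/3)/(y^2 + y - 12) = (9*y^4 + 18*y^3 - 283*y^2 + 760*y + 872)/(9*(y^4 + 2*y^3 - 23*y^2 - 24*y + 144))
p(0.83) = 1.00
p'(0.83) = 1.34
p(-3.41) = 14.21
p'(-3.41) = -35.01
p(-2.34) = 1.67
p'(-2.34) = -3.42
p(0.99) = 1.23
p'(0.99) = 1.52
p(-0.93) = -0.12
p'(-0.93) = -0.07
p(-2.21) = 1.27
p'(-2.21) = -2.77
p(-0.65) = -0.10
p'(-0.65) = 0.19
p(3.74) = -4.55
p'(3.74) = 8.33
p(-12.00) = -17.63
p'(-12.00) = 0.82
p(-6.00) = -16.16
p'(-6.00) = -2.09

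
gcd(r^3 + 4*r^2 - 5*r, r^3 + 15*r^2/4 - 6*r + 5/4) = r^2 + 4*r - 5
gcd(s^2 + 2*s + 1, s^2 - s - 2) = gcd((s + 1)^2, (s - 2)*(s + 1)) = s + 1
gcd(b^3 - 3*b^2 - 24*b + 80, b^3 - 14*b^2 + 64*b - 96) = b^2 - 8*b + 16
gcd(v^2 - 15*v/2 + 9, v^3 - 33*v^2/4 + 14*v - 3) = v - 6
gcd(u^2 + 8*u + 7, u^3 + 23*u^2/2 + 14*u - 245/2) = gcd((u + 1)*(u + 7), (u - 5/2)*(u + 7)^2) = u + 7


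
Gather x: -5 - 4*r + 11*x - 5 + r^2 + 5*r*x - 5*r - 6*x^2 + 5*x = r^2 - 9*r - 6*x^2 + x*(5*r + 16) - 10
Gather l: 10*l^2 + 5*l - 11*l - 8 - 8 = 10*l^2 - 6*l - 16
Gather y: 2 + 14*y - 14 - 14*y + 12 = 0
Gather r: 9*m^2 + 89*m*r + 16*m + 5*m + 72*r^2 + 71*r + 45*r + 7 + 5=9*m^2 + 21*m + 72*r^2 + r*(89*m + 116) + 12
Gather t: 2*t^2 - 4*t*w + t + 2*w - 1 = 2*t^2 + t*(1 - 4*w) + 2*w - 1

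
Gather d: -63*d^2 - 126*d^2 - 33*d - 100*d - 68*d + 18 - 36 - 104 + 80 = -189*d^2 - 201*d - 42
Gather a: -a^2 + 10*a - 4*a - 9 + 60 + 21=-a^2 + 6*a + 72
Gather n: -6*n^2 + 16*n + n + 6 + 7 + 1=-6*n^2 + 17*n + 14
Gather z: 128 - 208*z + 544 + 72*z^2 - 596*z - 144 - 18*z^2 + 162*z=54*z^2 - 642*z + 528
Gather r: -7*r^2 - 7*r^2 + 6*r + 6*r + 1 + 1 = -14*r^2 + 12*r + 2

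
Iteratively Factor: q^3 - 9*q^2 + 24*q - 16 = (q - 4)*(q^2 - 5*q + 4) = (q - 4)^2*(q - 1)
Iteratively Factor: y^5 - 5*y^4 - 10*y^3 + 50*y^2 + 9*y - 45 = (y + 1)*(y^4 - 6*y^3 - 4*y^2 + 54*y - 45) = (y - 3)*(y + 1)*(y^3 - 3*y^2 - 13*y + 15) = (y - 3)*(y - 1)*(y + 1)*(y^2 - 2*y - 15) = (y - 3)*(y - 1)*(y + 1)*(y + 3)*(y - 5)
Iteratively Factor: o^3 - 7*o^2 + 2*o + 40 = (o - 5)*(o^2 - 2*o - 8) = (o - 5)*(o + 2)*(o - 4)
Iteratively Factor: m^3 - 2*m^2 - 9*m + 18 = (m - 3)*(m^2 + m - 6) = (m - 3)*(m + 3)*(m - 2)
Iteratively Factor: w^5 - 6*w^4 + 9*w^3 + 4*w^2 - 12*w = (w - 2)*(w^4 - 4*w^3 + w^2 + 6*w) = w*(w - 2)*(w^3 - 4*w^2 + w + 6) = w*(w - 3)*(w - 2)*(w^2 - w - 2) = w*(w - 3)*(w - 2)^2*(w + 1)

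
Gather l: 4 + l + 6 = l + 10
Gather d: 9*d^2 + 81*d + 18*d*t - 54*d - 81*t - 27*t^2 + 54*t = 9*d^2 + d*(18*t + 27) - 27*t^2 - 27*t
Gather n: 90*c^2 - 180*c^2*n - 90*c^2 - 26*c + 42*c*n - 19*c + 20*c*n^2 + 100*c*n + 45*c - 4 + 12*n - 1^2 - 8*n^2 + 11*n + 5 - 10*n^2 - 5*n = n^2*(20*c - 18) + n*(-180*c^2 + 142*c + 18)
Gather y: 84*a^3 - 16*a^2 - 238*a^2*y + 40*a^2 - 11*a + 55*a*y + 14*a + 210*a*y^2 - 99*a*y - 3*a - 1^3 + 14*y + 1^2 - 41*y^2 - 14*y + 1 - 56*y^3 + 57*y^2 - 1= 84*a^3 + 24*a^2 - 56*y^3 + y^2*(210*a + 16) + y*(-238*a^2 - 44*a)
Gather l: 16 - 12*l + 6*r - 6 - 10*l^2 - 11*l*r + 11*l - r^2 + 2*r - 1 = -10*l^2 + l*(-11*r - 1) - r^2 + 8*r + 9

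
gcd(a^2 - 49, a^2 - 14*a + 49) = a - 7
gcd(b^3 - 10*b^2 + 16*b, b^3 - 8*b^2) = b^2 - 8*b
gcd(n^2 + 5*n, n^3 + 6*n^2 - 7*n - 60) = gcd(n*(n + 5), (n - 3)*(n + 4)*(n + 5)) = n + 5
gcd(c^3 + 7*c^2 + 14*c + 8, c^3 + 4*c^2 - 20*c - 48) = c + 2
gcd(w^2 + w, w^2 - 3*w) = w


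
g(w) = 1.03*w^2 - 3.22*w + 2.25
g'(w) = 2.06*w - 3.22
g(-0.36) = 3.54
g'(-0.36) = -3.96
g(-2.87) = 19.98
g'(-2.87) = -9.13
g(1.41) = -0.24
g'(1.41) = -0.32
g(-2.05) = 13.18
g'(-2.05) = -7.44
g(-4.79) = 41.31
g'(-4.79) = -13.09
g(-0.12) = 2.65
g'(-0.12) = -3.47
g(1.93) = -0.13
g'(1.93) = 0.76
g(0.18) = 1.70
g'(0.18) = -2.85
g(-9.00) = 114.66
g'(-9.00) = -21.76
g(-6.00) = 58.65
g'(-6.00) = -15.58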